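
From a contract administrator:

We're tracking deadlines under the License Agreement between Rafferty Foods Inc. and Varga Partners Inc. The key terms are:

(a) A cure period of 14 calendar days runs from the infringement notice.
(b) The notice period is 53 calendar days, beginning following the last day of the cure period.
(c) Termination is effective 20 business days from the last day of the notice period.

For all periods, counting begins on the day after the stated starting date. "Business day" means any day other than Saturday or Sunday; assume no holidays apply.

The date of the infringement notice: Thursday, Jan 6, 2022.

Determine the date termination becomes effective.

Apr 11, 2022

The last day of the cure period: Jan 6, 2022 + 14 days = Jan 20, 2022.
The last day of the notice period: 53 calendar days after Jan 20, 2022 is Mar 14, 2022.
From Monday, Mar 14, 2022, 20 business days (Mar 15, Mar 16, Mar 17, Mar 18, …, Apr 7, Apr 8, Apr 11, skipping weekends) brings us to Monday, Apr 11, 2022, which is the date termination becomes effective.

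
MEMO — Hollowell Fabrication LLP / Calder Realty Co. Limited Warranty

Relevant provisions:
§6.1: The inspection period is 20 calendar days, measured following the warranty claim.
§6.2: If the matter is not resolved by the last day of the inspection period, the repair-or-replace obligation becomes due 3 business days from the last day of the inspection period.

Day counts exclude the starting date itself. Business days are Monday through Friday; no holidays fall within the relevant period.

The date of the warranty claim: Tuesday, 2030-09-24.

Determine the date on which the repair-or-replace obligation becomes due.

The last day of the inspection period: 20 calendar days after 2030-09-24 is 2030-10-14.
From Monday, 2030-10-14, 3 business days (Oct 15, Oct 16, Oct 17, skipping weekends) brings us to Thursday, 2030-10-17, which is the date on which the repair-or-replace obligation becomes due.

2030-10-17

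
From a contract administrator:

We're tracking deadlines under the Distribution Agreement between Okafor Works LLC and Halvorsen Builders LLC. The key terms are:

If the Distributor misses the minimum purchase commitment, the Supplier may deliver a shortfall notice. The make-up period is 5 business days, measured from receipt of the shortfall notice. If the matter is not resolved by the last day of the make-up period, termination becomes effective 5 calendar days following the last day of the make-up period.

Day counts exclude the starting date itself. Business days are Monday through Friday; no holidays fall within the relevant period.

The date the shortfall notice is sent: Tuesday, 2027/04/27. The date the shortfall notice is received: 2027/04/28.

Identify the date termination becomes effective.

2027/05/10

The last day of the make-up period: 5 business days after Wednesday, 2027/04/28, skipping weekends — Apr 29, Apr 30, May 3, May 4, May 5 — lands on Wednesday, 2027/05/05.
Adding 5 calendar days to 2027/05/05 gives 2027/05/10, which is the date termination becomes effective.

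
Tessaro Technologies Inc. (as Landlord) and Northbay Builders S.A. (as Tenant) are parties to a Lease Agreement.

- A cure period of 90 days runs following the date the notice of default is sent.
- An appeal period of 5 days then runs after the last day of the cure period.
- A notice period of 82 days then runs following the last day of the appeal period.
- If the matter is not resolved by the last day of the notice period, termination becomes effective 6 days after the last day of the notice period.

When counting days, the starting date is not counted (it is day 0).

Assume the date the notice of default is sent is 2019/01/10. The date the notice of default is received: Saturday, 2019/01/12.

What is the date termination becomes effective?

2019/07/12

The last day of the cure period: 90 calendar days after 2019/01/10 is 2019/04/10.
The last day of the appeal period: 5 calendar days after 2019/04/10 is 2019/04/15.
Adding 82 calendar days to 2019/04/15 gives 2019/07/06, which is the last day of the notice period.
Adding 6 calendar days to 2019/07/06 gives 2019/07/12, which is the date termination becomes effective.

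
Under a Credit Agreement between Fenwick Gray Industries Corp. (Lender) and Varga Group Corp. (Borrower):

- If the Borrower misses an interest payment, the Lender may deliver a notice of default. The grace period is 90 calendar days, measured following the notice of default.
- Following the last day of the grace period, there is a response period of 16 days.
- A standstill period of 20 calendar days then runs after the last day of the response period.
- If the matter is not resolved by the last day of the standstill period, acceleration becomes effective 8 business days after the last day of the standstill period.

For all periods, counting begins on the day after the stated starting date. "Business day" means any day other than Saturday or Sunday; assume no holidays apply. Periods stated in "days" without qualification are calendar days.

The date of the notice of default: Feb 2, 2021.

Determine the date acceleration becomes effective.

Jun 18, 2021

The last day of the grace period: Feb 2, 2021 + 90 days = May 3, 2021.
Adding 16 calendar days to May 3, 2021 gives May 19, 2021, which is the last day of the response period.
The last day of the standstill period: 20 calendar days after May 19, 2021 is Jun 8, 2021.
The date acceleration becomes effective: counting 8 business days from Tuesday, Jun 8, 2021 (Jun 9, Jun 10, Jun 11, Jun 14, Jun 15, Jun 16, Jun 17, Jun 18, skipping weekends) reaches Friday, Jun 18, 2021.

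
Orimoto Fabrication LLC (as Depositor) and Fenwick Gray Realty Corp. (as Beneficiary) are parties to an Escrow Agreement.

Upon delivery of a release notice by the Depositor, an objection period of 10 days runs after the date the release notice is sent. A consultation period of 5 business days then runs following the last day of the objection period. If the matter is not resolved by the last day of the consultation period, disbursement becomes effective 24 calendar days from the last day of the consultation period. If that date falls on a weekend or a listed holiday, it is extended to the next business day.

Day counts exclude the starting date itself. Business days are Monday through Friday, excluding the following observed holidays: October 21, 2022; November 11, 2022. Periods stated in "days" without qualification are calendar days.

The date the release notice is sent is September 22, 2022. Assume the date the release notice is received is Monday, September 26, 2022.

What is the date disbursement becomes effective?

October 31, 2022

The last day of the objection period: September 22, 2022 + 10 days = October 2, 2022.
From Sunday, October 2, 2022, 5 business days (Oct 3, Oct 4, Oct 5, Oct 6, Oct 7, skipping weekends) brings us to Friday, October 7, 2022, which is the last day of the consultation period.
Adding 24 calendar days to October 7, 2022 gives October 31, 2022, which is the date disbursement becomes effective. October 31, 2022 is a Monday and is not a listed holiday, so no roll-forward applies.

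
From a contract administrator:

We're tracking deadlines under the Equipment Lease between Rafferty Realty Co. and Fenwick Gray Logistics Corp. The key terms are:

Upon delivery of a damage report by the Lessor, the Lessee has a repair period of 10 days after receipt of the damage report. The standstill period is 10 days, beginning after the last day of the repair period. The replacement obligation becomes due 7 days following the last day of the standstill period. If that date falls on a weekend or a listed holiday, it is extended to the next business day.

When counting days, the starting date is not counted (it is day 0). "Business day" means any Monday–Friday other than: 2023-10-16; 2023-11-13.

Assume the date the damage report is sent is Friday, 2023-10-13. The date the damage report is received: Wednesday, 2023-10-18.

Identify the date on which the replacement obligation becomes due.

2023-11-14

The last day of the repair period: 10 calendar days after 2023-10-18 is 2023-10-28.
The last day of the standstill period: 2023-10-28 + 10 days = 2023-11-07.
Adding 7 calendar days to 2023-11-07 gives 2023-11-14, which is the date on which the replacement obligation becomes due. 2023-11-14 is a Tuesday and is not a listed holiday, so no roll-forward applies.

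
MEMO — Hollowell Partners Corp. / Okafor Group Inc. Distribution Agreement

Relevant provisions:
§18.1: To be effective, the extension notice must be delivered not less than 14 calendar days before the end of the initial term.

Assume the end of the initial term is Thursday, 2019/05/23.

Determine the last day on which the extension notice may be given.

2019/05/09

Counting back 14 calendar days from 2019/05/23 gives 2019/05/09.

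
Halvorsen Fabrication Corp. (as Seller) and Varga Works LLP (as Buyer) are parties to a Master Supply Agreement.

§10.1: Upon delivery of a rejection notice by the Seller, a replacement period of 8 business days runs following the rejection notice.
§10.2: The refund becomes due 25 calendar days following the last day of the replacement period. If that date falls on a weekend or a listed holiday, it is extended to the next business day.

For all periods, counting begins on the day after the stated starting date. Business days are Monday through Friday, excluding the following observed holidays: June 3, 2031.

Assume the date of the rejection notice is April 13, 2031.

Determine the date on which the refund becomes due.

May 19, 2031

The last day of the replacement period: 8 business days after Sunday, April 13, 2031, skipping weekends — Apr 14, Apr 15, Apr 16, Apr 17, Apr 18, Apr 21, Apr 22, Apr 23 — lands on Wednesday, April 23, 2031.
The date on which the refund becomes due: 25 calendar days after April 23, 2031 is May 18, 2031. That falls on a Sunday, so it rolls to the next business day, Monday, May 19, 2031.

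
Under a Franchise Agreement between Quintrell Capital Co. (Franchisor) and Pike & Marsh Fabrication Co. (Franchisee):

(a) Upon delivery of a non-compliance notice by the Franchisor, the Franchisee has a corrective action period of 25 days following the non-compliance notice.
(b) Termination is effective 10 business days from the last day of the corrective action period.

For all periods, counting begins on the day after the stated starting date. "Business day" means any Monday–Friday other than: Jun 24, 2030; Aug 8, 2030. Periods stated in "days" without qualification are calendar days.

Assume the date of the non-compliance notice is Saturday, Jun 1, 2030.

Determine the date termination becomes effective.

Jul 10, 2030

Adding 25 calendar days to Jun 1, 2030 gives Jun 26, 2030, which is the last day of the corrective action period.
The date termination becomes effective: counting 10 business days from Wednesday, Jun 26, 2030 (Jun 27, Jun 28, Jul 1, Jul 2, Jul 3, Jul 4, Jul 5, Jul 8, Jul 9, Jul 10, skipping weekends) reaches Wednesday, Jul 10, 2030.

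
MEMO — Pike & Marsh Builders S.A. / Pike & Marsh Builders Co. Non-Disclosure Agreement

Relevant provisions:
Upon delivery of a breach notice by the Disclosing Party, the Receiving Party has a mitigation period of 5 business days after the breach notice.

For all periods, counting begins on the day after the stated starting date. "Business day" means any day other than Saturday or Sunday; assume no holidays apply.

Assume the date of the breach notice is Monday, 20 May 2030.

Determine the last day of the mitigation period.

27 May 2030

The last day of the mitigation period: counting 5 business days from Monday, 20 May 2030 (May 21, May 22, May 23, May 24, May 27, skipping weekends) reaches Monday, 27 May 2030.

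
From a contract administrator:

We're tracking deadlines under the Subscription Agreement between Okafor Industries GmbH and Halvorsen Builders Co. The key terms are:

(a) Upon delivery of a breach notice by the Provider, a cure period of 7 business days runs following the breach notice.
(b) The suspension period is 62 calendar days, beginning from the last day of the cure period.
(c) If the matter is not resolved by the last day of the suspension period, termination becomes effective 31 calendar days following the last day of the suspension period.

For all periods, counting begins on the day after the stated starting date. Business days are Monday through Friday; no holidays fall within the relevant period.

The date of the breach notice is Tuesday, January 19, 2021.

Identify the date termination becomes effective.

The last day of the cure period: counting 7 business days from Tuesday, January 19, 2021 (Jan 20, Jan 21, Jan 22, Jan 25, Jan 26, Jan 27, Jan 28, skipping weekends) reaches Thursday, January 28, 2021.
The last day of the suspension period: January 28, 2021 + 62 days = March 31, 2021.
The date termination becomes effective: March 31, 2021 + 31 days = May 1, 2021.

May 1, 2021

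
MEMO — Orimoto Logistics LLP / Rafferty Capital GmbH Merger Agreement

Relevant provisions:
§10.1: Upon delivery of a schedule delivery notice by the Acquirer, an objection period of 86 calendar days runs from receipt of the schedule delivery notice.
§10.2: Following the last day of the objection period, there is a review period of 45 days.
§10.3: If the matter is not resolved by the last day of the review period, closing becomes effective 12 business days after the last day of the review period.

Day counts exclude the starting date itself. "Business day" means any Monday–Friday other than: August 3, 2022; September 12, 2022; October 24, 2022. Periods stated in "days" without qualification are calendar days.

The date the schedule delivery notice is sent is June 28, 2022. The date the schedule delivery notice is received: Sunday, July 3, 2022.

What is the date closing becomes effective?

November 29, 2022

The last day of the objection period: 86 calendar days after July 3, 2022 is September 27, 2022.
The last day of the review period: 45 calendar days after September 27, 2022 is November 11, 2022.
From Friday, November 11, 2022, 12 business days (Nov 14, Nov 15, Nov 16, Nov 17, …, Nov 25, Nov 28, Nov 29, skipping weekends) brings us to Tuesday, November 29, 2022, which is the date closing becomes effective.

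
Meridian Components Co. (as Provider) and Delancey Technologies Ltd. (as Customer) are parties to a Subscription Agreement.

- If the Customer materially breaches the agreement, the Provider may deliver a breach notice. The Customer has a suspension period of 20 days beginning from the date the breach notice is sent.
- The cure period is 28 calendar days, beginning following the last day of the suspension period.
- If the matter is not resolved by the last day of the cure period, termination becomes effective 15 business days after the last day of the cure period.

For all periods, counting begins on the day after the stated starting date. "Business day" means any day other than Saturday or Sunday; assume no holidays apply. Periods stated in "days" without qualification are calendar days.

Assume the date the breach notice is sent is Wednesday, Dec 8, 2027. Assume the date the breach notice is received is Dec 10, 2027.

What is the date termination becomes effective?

Feb 15, 2028

The last day of the suspension period: 20 calendar days after Dec 8, 2027 is Dec 28, 2027.
The last day of the cure period: Dec 28, 2027 + 28 days = Jan 25, 2028.
The date termination becomes effective: 15 business days after Tuesday, Jan 25, 2028, skipping weekends — Jan 26, Jan 27, Jan 28, Jan 31, …, Feb 11, Feb 14, Feb 15 — lands on Tuesday, Feb 15, 2028.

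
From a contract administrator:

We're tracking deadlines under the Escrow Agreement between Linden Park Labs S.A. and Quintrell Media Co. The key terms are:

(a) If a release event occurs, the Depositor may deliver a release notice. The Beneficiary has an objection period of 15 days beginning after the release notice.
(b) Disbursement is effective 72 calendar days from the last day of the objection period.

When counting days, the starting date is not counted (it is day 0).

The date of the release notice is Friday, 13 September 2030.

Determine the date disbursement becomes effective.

9 December 2030

The last day of the objection period: 15 calendar days after 13 September 2030 is 28 September 2030.
The date disbursement becomes effective: 28 September 2030 + 72 days = 9 December 2030.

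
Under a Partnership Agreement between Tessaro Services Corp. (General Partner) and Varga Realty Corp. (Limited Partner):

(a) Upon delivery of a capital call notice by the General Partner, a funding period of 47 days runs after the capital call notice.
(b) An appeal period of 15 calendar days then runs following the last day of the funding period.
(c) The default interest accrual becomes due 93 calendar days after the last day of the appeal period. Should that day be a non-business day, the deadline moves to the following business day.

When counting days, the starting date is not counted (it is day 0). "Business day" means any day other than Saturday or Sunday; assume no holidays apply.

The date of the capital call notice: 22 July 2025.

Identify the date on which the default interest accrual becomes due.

The last day of the funding period: 22 July 2025 + 47 days = 7 September 2025.
The last day of the appeal period: 7 September 2025 + 15 days = 22 September 2025.
The date on which the default interest accrual becomes due: 93 calendar days after 22 September 2025 is 24 December 2025. 24 December 2025 is a Wednesday, so no roll-forward applies.

24 December 2025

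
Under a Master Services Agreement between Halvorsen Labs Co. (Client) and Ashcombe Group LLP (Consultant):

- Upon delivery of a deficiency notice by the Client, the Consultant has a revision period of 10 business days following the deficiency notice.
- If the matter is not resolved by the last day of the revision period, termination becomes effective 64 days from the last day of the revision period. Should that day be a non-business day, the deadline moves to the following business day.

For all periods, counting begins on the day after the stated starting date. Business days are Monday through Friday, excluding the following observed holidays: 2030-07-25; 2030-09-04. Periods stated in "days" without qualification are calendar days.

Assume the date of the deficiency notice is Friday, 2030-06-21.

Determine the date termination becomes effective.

2030-09-09

The last day of the revision period: counting 10 business days from Friday, 2030-06-21 (Jun 24, Jun 25, Jun 26, Jun 27, Jun 28, Jul 1, Jul 2, Jul 3, Jul 4, Jul 5, skipping weekends) reaches Friday, 2030-07-05.
The date termination becomes effective: 2030-07-05 + 64 days = 2030-09-07. That falls on a Saturday, so it rolls to the next business day, Monday, 2030-09-09.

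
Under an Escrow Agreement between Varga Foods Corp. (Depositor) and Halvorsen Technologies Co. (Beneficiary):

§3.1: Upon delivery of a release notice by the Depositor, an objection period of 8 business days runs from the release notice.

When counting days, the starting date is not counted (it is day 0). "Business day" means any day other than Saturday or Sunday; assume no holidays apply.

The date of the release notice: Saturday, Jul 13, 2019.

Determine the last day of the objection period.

The last day of the objection period: counting 8 business days from Saturday, Jul 13, 2019 (Jul 15, Jul 16, Jul 17, Jul 18, Jul 19, Jul 22, Jul 23, Jul 24, skipping weekends) reaches Wednesday, Jul 24, 2019.

Jul 24, 2019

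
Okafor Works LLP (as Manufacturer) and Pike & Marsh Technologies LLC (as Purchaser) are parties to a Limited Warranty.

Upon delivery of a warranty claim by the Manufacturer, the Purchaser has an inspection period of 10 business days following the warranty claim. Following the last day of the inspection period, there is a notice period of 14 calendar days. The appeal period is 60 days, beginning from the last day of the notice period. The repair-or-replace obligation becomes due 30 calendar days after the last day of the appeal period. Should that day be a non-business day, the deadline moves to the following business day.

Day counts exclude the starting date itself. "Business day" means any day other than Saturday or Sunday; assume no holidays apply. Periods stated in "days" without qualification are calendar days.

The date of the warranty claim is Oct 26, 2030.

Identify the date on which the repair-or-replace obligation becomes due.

Feb 20, 2031

The last day of the inspection period: counting 10 business days from Saturday, Oct 26, 2030 (Oct 28, Oct 29, Oct 30, Oct 31, Nov 1, Nov 4, Nov 5, Nov 6, Nov 7, Nov 8, skipping weekends) reaches Friday, Nov 8, 2030.
The last day of the notice period: Nov 8, 2030 + 14 days = Nov 22, 2030.
The last day of the appeal period: 60 calendar days after Nov 22, 2030 is Jan 21, 2031.
The date on which the repair-or-replace obligation becomes due: Jan 21, 2031 + 30 days = Feb 20, 2031. Feb 20, 2031 is a Thursday, so no roll-forward applies.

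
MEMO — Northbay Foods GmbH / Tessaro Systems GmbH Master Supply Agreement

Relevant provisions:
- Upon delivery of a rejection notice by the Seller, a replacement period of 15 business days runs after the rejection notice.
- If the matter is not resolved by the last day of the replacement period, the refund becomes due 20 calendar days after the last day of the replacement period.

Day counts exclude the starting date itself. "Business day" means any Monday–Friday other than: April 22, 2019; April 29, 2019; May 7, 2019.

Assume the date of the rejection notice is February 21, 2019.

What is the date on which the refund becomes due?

From Thursday, February 21, 2019, 15 business days (Feb 22, Feb 25, Feb 26, Feb 27, …, Mar 12, Mar 13, Mar 14, skipping weekends) brings us to Thursday, March 14, 2019, which is the last day of the replacement period.
The date on which the refund becomes due: 20 calendar days after March 14, 2019 is April 3, 2019.

April 3, 2019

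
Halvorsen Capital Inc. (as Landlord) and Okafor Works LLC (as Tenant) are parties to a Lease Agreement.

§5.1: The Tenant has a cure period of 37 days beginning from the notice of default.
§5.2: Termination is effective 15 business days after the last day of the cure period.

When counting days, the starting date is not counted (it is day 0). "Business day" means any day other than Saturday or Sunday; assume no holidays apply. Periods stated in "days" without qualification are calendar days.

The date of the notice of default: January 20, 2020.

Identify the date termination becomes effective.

The last day of the cure period: 37 calendar days after January 20, 2020 is February 26, 2020.
The date termination becomes effective: 15 business days after Wednesday, February 26, 2020, skipping weekends — Feb 27, Feb 28, Mar 2, Mar 3, …, Mar 16, Mar 17, Mar 18 — lands on Wednesday, March 18, 2020.

March 18, 2020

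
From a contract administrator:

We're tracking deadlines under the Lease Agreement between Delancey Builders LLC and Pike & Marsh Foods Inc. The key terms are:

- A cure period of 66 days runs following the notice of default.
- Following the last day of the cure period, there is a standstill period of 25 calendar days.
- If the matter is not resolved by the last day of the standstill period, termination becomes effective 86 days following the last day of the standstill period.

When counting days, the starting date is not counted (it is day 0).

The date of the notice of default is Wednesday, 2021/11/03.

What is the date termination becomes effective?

The last day of the cure period: 2021/11/03 + 66 days = 2022/01/08.
The last day of the standstill period: 2022/01/08 + 25 days = 2022/02/02.
Adding 86 calendar days to 2022/02/02 gives 2022/04/29, which is the date termination becomes effective.

2022/04/29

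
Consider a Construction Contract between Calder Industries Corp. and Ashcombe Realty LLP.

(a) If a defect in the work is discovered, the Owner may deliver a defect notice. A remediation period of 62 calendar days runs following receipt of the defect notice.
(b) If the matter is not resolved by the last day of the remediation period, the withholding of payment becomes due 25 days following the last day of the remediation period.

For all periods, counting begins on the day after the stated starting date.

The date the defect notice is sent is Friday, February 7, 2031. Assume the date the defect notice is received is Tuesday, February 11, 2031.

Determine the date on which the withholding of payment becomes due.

The last day of the remediation period: February 11, 2031 + 62 days = April 14, 2031.
The date on which the withholding of payment becomes due: April 14, 2031 + 25 days = May 9, 2031.

May 9, 2031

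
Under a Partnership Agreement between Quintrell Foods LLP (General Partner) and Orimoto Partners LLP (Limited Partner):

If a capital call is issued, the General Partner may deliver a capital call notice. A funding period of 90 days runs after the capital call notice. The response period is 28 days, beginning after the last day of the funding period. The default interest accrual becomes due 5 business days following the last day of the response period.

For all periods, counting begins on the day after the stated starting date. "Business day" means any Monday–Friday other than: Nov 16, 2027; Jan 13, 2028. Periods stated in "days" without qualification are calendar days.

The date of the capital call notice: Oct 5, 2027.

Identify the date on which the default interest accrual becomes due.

Adding 90 calendar days to Oct 5, 2027 gives Jan 3, 2028, which is the last day of the funding period.
Adding 28 calendar days to Jan 3, 2028 gives Jan 31, 2028, which is the last day of the response period.
From Monday, Jan 31, 2028, 5 business days (Feb 1, Feb 2, Feb 3, Feb 4, Feb 7, skipping weekends) brings us to Monday, Feb 7, 2028, which is the date on which the default interest accrual becomes due.

Feb 7, 2028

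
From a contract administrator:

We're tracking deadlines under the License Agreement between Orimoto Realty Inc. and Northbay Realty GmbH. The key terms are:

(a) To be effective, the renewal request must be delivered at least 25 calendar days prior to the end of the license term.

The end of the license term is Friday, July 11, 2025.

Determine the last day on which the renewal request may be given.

July 11, 2025 minus 25 days is June 16, 2025.

June 16, 2025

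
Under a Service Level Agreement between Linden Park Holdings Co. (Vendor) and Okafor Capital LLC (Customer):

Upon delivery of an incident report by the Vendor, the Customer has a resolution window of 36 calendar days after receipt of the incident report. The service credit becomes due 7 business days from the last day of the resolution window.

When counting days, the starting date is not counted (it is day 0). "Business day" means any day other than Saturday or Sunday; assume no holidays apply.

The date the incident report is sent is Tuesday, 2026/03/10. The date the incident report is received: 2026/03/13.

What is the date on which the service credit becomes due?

The last day of the resolution window: 2026/03/13 + 36 days = 2026/04/18.
The date on which the service credit becomes due: 7 business days after Saturday, 2026/04/18, skipping weekends — Apr 20, Apr 21, Apr 22, Apr 23, Apr 24, Apr 27, Apr 28 — lands on Tuesday, 2026/04/28.

2026/04/28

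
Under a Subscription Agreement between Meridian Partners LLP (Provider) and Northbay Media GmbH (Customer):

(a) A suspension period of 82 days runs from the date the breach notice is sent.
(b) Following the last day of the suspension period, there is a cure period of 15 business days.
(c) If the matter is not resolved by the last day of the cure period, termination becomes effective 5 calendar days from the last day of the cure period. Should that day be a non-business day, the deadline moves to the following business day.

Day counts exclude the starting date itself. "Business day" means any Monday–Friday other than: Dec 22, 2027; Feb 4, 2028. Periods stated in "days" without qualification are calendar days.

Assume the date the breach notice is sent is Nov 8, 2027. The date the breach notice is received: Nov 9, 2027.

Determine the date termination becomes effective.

Feb 28, 2028

The last day of the suspension period: Nov 8, 2027 + 82 days = Jan 29, 2028.
The last day of the cure period: 15 business days after Saturday, Jan 29, 2028, skipping weekends and the listed holiday on Feb 4 — Jan 31, Feb 1, Feb 2, Feb 3, …, Feb 17, Feb 18, Feb 21 — lands on Monday, Feb 21, 2028.
Adding 5 calendar days to Feb 21, 2028 gives Feb 26, 2028, which is the date termination becomes effective. That falls on a Saturday, so it rolls to the next business day, Monday, Feb 28, 2028.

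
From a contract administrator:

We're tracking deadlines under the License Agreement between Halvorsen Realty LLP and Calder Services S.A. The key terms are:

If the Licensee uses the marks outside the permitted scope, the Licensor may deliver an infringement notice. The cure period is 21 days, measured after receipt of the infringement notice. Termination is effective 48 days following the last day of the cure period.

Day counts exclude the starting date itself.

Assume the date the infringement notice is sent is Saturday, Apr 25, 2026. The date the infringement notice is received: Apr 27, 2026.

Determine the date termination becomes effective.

The last day of the cure period: 21 calendar days after Apr 27, 2026 is May 18, 2026.
The date termination becomes effective: May 18, 2026 + 48 days = Jul 5, 2026.

Jul 5, 2026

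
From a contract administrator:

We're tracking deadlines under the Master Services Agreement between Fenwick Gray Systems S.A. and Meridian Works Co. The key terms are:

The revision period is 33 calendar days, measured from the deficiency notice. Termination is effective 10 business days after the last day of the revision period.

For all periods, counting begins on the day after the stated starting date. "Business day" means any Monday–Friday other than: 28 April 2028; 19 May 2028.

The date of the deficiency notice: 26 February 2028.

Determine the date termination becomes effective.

The last day of the revision period: 26 February 2028 + 33 days = 30 March 2028.
The date termination becomes effective: 10 business days after Thursday, 30 March 2028, skipping weekends — Mar 31, Apr 3, Apr 4, Apr 5, Apr 6, Apr 7, Apr 10, Apr 11, Apr 12, Apr 13 — lands on Thursday, 13 April 2028.

13 April 2028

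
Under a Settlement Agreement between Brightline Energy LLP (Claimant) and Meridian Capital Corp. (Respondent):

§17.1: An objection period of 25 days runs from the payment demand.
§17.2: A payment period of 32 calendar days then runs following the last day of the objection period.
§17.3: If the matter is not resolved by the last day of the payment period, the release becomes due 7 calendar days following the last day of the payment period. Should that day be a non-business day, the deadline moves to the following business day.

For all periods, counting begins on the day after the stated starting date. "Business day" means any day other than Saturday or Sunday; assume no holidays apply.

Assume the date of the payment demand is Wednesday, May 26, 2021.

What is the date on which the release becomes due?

The last day of the objection period: May 26, 2021 + 25 days = June 20, 2021.
Adding 32 calendar days to June 20, 2021 gives July 22, 2021, which is the last day of the payment period.
The date on which the release becomes due: July 22, 2021 + 7 days = July 29, 2021. July 29, 2021 is a Thursday, so no roll-forward applies.

July 29, 2021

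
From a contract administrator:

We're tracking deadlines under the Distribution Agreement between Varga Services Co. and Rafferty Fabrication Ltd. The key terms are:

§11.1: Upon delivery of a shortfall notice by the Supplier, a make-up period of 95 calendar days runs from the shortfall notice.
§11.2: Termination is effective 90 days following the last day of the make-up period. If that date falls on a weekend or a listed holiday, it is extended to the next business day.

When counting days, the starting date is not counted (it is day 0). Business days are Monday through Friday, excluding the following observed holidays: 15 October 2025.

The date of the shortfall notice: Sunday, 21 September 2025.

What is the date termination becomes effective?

The last day of the make-up period: 21 September 2025 + 95 days = 25 December 2025.
The date termination becomes effective: 90 calendar days after 25 December 2025 is 25 March 2026. 25 March 2026 is a Wednesday and is not a listed holiday, so no roll-forward applies.

25 March 2026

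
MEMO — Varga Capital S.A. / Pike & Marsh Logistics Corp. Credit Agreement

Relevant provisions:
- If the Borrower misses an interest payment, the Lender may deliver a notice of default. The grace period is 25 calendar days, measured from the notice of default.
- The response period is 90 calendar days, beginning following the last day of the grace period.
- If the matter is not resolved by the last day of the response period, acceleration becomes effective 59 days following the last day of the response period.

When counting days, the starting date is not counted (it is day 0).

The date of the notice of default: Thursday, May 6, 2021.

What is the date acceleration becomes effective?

October 27, 2021

Adding 25 calendar days to May 6, 2021 gives May 31, 2021, which is the last day of the grace period.
The last day of the response period: 90 calendar days after May 31, 2021 is August 29, 2021.
The date acceleration becomes effective: August 29, 2021 + 59 days = October 27, 2021.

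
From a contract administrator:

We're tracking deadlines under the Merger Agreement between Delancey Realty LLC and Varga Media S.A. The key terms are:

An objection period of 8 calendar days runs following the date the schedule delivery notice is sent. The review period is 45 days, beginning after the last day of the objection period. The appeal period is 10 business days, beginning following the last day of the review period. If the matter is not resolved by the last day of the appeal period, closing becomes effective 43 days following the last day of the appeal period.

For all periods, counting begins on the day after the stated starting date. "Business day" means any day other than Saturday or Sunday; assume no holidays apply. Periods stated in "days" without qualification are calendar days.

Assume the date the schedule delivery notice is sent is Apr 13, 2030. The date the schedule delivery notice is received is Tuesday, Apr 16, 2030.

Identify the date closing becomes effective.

Aug 1, 2030

The last day of the objection period: Apr 13, 2030 + 8 days = Apr 21, 2030.
The last day of the review period: Apr 21, 2030 + 45 days = Jun 5, 2030.
From Wednesday, Jun 5, 2030, 10 business days (Jun 6, Jun 7, Jun 10, Jun 11, Jun 12, Jun 13, Jun 14, Jun 17, Jun 18, Jun 19, skipping weekends) brings us to Wednesday, Jun 19, 2030, which is the last day of the appeal period.
Adding 43 calendar days to Jun 19, 2030 gives Aug 1, 2030, which is the date closing becomes effective.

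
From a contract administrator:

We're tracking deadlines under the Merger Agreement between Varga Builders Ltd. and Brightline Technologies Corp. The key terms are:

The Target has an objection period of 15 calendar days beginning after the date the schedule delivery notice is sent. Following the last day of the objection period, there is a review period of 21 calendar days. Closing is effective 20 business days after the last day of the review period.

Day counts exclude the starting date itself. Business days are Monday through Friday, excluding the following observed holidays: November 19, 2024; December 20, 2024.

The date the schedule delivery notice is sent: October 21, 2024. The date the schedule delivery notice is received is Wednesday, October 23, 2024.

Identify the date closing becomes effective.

December 25, 2024

The last day of the objection period: October 21, 2024 + 15 days = November 5, 2024.
The last day of the review period: November 5, 2024 + 21 days = November 26, 2024.
From Tuesday, November 26, 2024, 20 business days (Nov 27, Nov 28, Nov 29, Dec 2, …, Dec 23, Dec 24, Dec 25, skipping weekends and the listed holiday on Dec 20) brings us to Wednesday, December 25, 2024, which is the date closing becomes effective.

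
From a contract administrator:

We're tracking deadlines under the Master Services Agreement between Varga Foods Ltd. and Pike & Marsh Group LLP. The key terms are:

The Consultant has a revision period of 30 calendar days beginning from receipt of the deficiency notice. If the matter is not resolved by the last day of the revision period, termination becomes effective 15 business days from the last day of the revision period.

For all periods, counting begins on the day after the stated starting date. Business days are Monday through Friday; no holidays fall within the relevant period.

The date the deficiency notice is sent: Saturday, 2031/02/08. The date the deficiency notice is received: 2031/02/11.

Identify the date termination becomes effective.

The last day of the revision period: 30 calendar days after 2031/02/11 is 2031/03/13.
From Thursday, 2031/03/13, 15 business days (Mar 14, Mar 17, Mar 18, Mar 19, …, Apr 1, Apr 2, Apr 3, skipping weekends) brings us to Thursday, 2031/04/03, which is the date termination becomes effective.

2031/04/03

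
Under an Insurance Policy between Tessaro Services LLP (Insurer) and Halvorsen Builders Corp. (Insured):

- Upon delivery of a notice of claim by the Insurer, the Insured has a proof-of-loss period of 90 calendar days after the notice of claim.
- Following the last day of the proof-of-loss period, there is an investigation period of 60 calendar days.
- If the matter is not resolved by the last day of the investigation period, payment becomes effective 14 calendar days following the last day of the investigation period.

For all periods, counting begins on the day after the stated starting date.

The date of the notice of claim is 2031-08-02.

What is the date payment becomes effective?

2032-01-13

The last day of the proof-of-loss period: 90 calendar days after 2031-08-02 is 2031-10-31.
The last day of the investigation period: 60 calendar days after 2031-10-31 is 2031-12-30.
The date payment becomes effective: 2031-12-30 + 14 days = 2032-01-13.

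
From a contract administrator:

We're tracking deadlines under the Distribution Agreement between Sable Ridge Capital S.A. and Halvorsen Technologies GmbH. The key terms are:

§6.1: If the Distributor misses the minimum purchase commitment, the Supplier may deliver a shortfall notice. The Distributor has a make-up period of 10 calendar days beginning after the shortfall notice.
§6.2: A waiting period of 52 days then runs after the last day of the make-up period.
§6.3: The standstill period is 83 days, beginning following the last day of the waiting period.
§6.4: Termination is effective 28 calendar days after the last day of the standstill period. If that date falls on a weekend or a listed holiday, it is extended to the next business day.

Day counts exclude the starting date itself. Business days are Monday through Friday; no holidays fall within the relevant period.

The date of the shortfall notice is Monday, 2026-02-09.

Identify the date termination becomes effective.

2026-08-03

Adding 10 calendar days to 2026-02-09 gives 2026-02-19, which is the last day of the make-up period.
The last day of the waiting period: 2026-02-19 + 52 days = 2026-04-12.
The last day of the standstill period: 2026-04-12 + 83 days = 2026-07-04.
The date termination becomes effective: 28 calendar days after 2026-07-04 is 2026-08-01. That falls on a Saturday, so it rolls to the next business day, Monday, 2026-08-03.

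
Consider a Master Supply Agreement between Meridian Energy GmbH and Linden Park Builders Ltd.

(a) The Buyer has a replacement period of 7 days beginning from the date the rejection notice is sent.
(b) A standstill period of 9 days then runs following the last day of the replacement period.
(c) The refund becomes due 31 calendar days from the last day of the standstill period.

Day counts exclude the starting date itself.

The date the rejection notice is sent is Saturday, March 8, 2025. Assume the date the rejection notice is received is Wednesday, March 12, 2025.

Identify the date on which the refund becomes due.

April 24, 2025

The last day of the replacement period: 7 calendar days after March 8, 2025 is March 15, 2025.
Adding 9 calendar days to March 15, 2025 gives March 24, 2025, which is the last day of the standstill period.
Adding 31 calendar days to March 24, 2025 gives April 24, 2025, which is the date on which the refund becomes due.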